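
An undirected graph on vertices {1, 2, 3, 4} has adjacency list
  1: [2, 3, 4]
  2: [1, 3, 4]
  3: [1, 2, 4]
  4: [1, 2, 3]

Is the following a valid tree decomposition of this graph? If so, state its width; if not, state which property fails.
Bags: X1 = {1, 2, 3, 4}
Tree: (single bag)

Yes; width 3.

Vertex coverage: the bags together contain {1, 2, 3, 4}, the full vertex set. Edge coverage: each edge of G has both endpoints in at least one bag. Running intersection: for every vertex, the bags containing it form a connected subtree. All three properties hold, so this is a valid tree decomposition of width max|bag| − 1 = 3, and hence tw(G) ≤ 3.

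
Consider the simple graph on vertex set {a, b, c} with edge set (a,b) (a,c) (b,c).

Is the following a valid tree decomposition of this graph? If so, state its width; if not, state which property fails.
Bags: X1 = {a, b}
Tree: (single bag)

A tree decomposition must satisfy three properties: every vertex lies in some bag; for every edge, both endpoints lie together in some bag; and for every vertex, the bags containing it form a connected subtree. Here vertex c appears in no bag, so the decomposition is invalid.

No — vertex c appears in no bag.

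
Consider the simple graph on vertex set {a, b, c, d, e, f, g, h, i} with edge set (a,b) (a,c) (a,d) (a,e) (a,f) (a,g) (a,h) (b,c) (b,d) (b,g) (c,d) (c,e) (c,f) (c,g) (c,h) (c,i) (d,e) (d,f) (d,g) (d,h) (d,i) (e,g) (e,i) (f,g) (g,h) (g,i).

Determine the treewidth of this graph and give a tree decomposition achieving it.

Treewidth 4.
One optimal decomposition is:
Bags: B1 = {a, c, d, g, h}  B2 = {a, c, d, e, g}  B3 = {a, c, d, f, g}  B4 = {c, d, e, g, i}  B5 = {a, b, c, d, g}
Tree: B1–B2, B1–B3, B2–B4, B1–B5

Each bag holds 5 vertices, so the decomposition has width 4, which upper-bounds the treewidth. Conversely, {a, c, d, e, g} is a clique of size 5, and the vertices of any clique must share a bag in every tree decomposition; so some bag has ≥ 5 vertices and tw(G) ≥ 4. The upper and lower bounds meet at 4, so that is the treewidth.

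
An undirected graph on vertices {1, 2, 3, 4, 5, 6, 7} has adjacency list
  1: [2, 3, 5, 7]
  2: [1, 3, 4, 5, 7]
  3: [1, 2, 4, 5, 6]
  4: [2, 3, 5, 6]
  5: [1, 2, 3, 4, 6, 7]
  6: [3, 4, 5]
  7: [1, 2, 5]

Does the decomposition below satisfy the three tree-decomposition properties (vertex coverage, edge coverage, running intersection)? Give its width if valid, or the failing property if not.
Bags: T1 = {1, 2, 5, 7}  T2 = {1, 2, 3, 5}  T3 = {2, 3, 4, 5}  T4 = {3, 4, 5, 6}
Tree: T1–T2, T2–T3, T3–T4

Yes; width 3.

Checking the three conditions: (i) the bags cover all of {1, 2, 3, 4, 5, 6, 7}; (ii) for each edge, some bag contains both endpoints; (iii) the bags containing any fixed vertex form a subtree. All hold, so the decomposition is valid with width 4 − 1 = 3.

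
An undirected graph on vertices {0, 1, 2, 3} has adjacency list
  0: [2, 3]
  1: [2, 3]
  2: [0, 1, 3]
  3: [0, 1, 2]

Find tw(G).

2

A width-2 tree decomposition is:
Bags: B1 = {0, 2, 3}  B2 = {1, 2, 3}
Tree: B1–B2
Each bag holds 3 vertices, so the decomposition has width 2, which upper-bounds the treewidth. For the lower bound, the 3 vertices {0, 2, 3} are pairwise adjacent, and any tree decomposition puts a clique entirely inside one bag — forcing width ≥ 2. Combining the bounds, tw(G) = 2.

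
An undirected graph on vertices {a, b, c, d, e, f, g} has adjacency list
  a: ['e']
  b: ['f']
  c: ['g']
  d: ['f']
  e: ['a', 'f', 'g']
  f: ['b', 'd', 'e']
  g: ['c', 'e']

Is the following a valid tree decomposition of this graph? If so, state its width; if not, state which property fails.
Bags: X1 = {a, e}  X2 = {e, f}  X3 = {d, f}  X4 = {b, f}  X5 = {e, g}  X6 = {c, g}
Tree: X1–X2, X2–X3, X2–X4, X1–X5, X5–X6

Yes; width 1.

Vertex coverage: the bags together contain {a, b, c, d, e, f, g}, the full vertex set. Edge coverage: each edge of G has both endpoints in at least one bag. Running intersection: for every vertex, the bags containing it form a connected subtree. All three properties hold, so this is a valid tree decomposition of width max|bag| − 1 = 1, and hence tw(G) ≤ 1.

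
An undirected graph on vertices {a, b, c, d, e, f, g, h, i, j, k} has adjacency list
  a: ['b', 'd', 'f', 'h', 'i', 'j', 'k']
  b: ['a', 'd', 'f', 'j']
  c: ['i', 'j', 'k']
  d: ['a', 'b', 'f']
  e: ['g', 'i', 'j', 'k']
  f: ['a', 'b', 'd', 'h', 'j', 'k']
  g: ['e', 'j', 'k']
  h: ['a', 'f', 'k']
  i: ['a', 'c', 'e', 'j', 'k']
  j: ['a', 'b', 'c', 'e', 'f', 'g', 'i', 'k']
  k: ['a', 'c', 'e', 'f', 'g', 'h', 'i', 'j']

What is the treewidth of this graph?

A width-3 tree decomposition is:
Bags: B1 = {e, i, j, k}  B2 = {a, i, j, k}  B3 = {a, f, j, k}  B4 = {a, b, f, j}  B5 = {c, i, j, k}  B6 = {a, f, h, k}  B7 = {e, g, j, k}  B8 = {a, b, d, f}
Tree: B1–B2, B2–B3, B3–B4, B2–B5, B3–B6, B1–B7, B4–B8
The largest bag has 4 vertices, giving width 3; this decomposition certifies tw(G) ≤ 3. On the other hand G contains the 4-clique {a, b, d, f}. A clique must lie in a single bag of any decomposition, so no decomposition can have width below 3. The upper and lower bounds meet at 3, so that is the treewidth.

3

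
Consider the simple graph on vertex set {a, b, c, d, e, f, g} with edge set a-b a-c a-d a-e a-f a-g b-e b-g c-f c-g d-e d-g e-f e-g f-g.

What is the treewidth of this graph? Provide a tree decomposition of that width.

The largest bag has 4 vertices, giving width 3; this decomposition certifies tw(G) ≤ 3. Conversely, {a, d, e, g} is a clique of size 4, and the vertices of any clique must share a bag in every tree decomposition; so some bag has ≥ 4 vertices and tw(G) ≥ 3. The upper and lower bounds meet at 3, so that is the treewidth.

Treewidth 3.
One such decomposition:
Bags: B1 = {a, c, f, g}  B2 = {a, e, f, g}  B3 = {a, d, e, g}  B4 = {a, b, e, g}
Tree: B1–B2, B2–B3, B3–B4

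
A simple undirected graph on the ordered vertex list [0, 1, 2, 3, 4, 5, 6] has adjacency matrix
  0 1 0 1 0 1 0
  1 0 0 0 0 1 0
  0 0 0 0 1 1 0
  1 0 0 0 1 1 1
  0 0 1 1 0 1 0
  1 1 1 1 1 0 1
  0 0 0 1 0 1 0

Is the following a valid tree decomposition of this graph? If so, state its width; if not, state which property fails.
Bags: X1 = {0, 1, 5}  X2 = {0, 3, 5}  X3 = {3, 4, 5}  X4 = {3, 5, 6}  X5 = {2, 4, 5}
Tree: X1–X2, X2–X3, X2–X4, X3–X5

Every vertex of G appears in some bag (union = {0, 1, 2, 3, 4, 5, 6}); every edge is covered by a bag; and for each vertex v the set of bags containing v is connected in the bag tree. The decomposition is therefore valid. The largest bag has 3 vertices, so the width is 2.

Yes; width 2.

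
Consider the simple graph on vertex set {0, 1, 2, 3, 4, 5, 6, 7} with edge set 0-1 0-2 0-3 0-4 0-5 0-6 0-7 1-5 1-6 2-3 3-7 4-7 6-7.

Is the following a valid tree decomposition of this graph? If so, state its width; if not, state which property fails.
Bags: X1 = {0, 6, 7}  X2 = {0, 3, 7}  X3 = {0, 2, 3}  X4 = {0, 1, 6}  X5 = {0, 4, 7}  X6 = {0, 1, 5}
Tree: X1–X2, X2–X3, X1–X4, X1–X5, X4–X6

Vertex coverage: the bags together contain {0, 1, 2, 3, 4, 5, 6, 7}, the full vertex set. Edge coverage: each edge of G has both endpoints in at least one bag. Running intersection: for every vertex, the bags containing it form a connected subtree. All three properties hold, so this is a valid tree decomposition of width max|bag| − 1 = 2, and hence tw(G) ≤ 2.

Yes; width 2.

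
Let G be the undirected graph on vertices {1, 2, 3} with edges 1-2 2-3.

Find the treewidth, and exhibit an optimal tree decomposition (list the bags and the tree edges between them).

Treewidth 1.
Bags: B1 = {1, 2}  B2 = {2, 3}
Tree: B1–B2

Each bag holds 2 vertices, so the decomposition has width 1, which upper-bounds the treewidth. Since G has at least one edge (e.g. 1–2), it is not an edgeless graph, so tw(G) ≥ 1. The upper and lower bounds meet at 1, so that is the treewidth.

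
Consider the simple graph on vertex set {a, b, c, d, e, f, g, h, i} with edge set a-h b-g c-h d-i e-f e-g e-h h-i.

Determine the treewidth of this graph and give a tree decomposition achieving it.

The largest bag has 2 vertices, giving width 1; this decomposition certifies tw(G) ≤ 1. Any graph with an edge has treewidth ≥ 1, and G has the edge h–i. The upper and lower bounds meet at 1, so that is the treewidth.

Treewidth 1.
One optimal decomposition is:
Bags: B1 = {h, i}  B2 = {c, h}  B3 = {e, h}  B4 = {e, f}  B5 = {a, h}  B6 = {e, g}  B7 = {b, g}  B8 = {d, i}
Tree: B1–B2, B2–B3, B3–B4, B2–B5, B4–B6, B6–B7, B1–B8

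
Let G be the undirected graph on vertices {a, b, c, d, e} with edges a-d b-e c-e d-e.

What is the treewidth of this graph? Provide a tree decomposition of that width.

The largest bag has 2 vertices, giving width 1; this decomposition certifies tw(G) ≤ 1. Any graph with an edge has treewidth ≥ 1, and G has the edge d–e. Therefore the treewidth is 1.

Treewidth 1.
Bags: B1 = {d, e}  B2 = {b, e}  B3 = {c, e}  B4 = {a, d}
Tree: B1–B2, B1–B3, B1–B4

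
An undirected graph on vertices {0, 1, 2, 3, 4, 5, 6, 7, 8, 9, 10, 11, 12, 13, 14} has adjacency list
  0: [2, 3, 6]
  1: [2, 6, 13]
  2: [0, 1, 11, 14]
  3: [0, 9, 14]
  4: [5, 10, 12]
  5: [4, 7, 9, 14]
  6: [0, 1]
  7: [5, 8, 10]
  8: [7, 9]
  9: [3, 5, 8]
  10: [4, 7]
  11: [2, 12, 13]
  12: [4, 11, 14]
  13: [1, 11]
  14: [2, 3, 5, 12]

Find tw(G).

A width-3 tree decomposition is:
Bags: B1 = {7, 8, 9, 10}  B2 = {5, 7, 9, 10}  B3 = {4, 5, 9, 10}  B4 = {3, 4, 5, 9}  B5 = {3, 4, 5, 14}  B6 = {3, 4, 12, 14}  B7 = {0, 3, 12, 14}  B8 = {0, 2, 12, 14}  B9 = {0, 2, 11, 12}  B10 = {0, 2, 6, 11}  B11 = {1, 2, 6, 11}  B12 = {1, 6, 11, 13}
Tree: B1–B2, B2–B3, B3–B4, B4–B5, B5–B6, B6–B7, B7–B8, B8–B9, B9–B10, B10–B11, B11–B12
Every bag has size at most 4, so the width is 4 − 1 = 3 and tw(G) ≤ 3. For the lower bound: the 4 vertex sets {7,8,10}, {9}, {5}, {3,4,12,14} are disjoint, each induces a connected subgraph, and every pair is joined by at least one edge of G. Contracting each set to a single vertex therefore yields K_{4} as a minor, and since treewidth is minor-monotone, tw(G) ≥ tw(K_{4}) = 3. Hence tw(G) = 3 exactly.

3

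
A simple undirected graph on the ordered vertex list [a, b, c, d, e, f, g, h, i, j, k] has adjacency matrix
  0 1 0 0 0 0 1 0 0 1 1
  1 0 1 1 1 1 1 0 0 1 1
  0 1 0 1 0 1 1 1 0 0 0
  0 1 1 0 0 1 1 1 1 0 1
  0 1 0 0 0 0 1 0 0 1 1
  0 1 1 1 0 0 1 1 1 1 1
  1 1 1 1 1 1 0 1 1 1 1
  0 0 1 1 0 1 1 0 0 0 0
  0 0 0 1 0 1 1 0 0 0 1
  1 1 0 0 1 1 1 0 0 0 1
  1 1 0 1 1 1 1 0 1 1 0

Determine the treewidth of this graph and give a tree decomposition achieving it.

Treewidth 4.
One such decomposition:
Bags: B1 = {b, d, f, g, k}  B2 = {b, f, g, j, k}  B3 = {d, f, g, i, k}  B4 = {b, e, g, j, k}  B5 = {b, c, d, f, g}  B6 = {a, b, g, j, k}  B7 = {c, d, f, g, h}
Tree: B1–B2, B1–B3, B2–B4, B1–B5, B2–B6, B5–B7

Each bag holds 5 vertices, so the decomposition has width 4, which upper-bounds the treewidth. For the lower bound, the 5 vertices {a, b, g, j, k} are pairwise adjacent, and any tree decomposition puts a clique entirely inside one bag — forcing width ≥ 4. Combining the bounds, tw(G) = 4.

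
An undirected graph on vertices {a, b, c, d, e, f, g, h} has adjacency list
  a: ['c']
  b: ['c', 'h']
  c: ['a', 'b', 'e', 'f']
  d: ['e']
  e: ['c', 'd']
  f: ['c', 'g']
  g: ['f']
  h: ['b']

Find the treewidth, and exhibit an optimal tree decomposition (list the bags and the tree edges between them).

Treewidth 1.
One optimal decomposition is:
Bags: B1 = {c, f}  B2 = {b, c}  B3 = {c, e}  B4 = {b, h}  B5 = {a, c}  B6 = {d, e}  B7 = {f, g}
Tree: B1–B2, B2–B3, B2–B4, B2–B5, B3–B6, B1–B7

Each bag holds 2 vertices, so the decomposition has width 1, which upper-bounds the treewidth. Any graph with an edge has treewidth ≥ 1, and G has the edge c–f. Therefore the treewidth is 1.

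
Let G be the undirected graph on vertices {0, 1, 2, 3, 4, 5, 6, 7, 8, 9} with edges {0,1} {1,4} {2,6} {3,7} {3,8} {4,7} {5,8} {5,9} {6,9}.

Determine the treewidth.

A width-1 tree decomposition is:
Bags: B1 = {2, 6}  B2 = {6, 9}  B3 = {5, 9}  B4 = {5, 8}  B5 = {3, 8}  B6 = {3, 7}  B7 = {4, 7}  B8 = {1, 4}  B9 = {0, 1}
Tree: B1–B2, B2–B3, B3–B4, B4–B5, B5–B6, B6–B7, B7–B8, B8–B9
The largest bag has 2 vertices, giving width 1; this decomposition certifies tw(G) ≤ 1. G has an edge, so its treewidth is at least 1. Therefore the treewidth is 1.

1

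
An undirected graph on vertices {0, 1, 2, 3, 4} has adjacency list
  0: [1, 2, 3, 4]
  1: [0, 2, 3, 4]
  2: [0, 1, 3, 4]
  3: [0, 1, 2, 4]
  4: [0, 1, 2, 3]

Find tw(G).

4

A width-4 tree decomposition is:
Bags: B1 = {0, 1, 2, 3, 4}
Tree: (single bag)
A single bag containing all 5 vertices is trivially a valid decomposition of width 4. Conversely, {0, 1, 2, 3, 4} is a clique of size 5, and the vertices of any clique must share a bag in every tree decomposition; so some bag has ≥ 5 vertices and tw(G) ≥ 4. Hence tw(G) = 4 exactly.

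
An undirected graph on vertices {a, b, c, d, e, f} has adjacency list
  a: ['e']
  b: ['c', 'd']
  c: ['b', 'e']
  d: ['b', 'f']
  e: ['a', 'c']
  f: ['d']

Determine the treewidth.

1

A width-1 tree decomposition is:
Bags: B1 = {d, f}  B2 = {b, d}  B3 = {b, c}  B4 = {c, e}  B5 = {a, e}
Tree: B1–B2, B2–B3, B3–B4, B4–B5
Every bag has size at most 2, so the width is 2 − 1 = 1 and tw(G) ≤ 1. Any graph with an edge has treewidth ≥ 1, and G has the edge f–d. The upper and lower bounds meet at 1, so that is the treewidth.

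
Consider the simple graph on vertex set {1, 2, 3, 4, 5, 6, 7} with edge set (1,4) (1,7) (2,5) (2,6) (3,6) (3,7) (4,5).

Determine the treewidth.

A width-2 tree decomposition is:
Bags: B1 = {1, 4, 5}  B2 = {1, 5, 7}  B3 = {3, 5, 7}  B4 = {3, 5, 6}  B5 = {2, 5, 6}
Tree: B1–B2, B2–B3, B3–B4, B4–B5
Every bag has size at most 3, so the width is 3 − 1 = 2 and tw(G) ≤ 2. For the lower bound, G contains the cycle 5–4–1–7–3–6–2–5, so G is not a forest; only forests have treewidth ≤ 1, hence tw(G) ≥ 2. Combining the bounds, tw(G) = 2.

2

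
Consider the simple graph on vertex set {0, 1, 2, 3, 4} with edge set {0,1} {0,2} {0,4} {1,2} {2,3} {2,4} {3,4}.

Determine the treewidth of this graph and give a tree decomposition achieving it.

The largest bag has 3 vertices, giving width 2; this decomposition certifies tw(G) ≤ 2. Conversely, {0, 1, 2} is a clique of size 3, and the vertices of any clique must share a bag in every tree decomposition; so some bag has ≥ 3 vertices and tw(G) ≥ 2. Hence tw(G) = 2 exactly.

Treewidth 2.
One optimal decomposition is:
Bags: B1 = {0, 1, 2}  B2 = {0, 2, 4}  B3 = {2, 3, 4}
Tree: B1–B2, B2–B3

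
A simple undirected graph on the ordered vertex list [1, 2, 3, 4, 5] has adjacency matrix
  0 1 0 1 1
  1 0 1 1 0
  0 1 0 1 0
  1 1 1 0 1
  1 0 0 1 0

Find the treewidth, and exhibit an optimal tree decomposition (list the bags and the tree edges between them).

The largest bag has 3 vertices, giving width 2; this decomposition certifies tw(G) ≤ 2. On the other hand G contains the 3-clique {1, 2, 4}. A clique must lie in a single bag of any decomposition, so no decomposition can have width below 2. Hence tw(G) = 2 exactly.

Treewidth 2.
One such decomposition:
Bags: B1 = {2, 3, 4}  B2 = {1, 2, 4}  B3 = {1, 4, 5}
Tree: B1–B2, B2–B3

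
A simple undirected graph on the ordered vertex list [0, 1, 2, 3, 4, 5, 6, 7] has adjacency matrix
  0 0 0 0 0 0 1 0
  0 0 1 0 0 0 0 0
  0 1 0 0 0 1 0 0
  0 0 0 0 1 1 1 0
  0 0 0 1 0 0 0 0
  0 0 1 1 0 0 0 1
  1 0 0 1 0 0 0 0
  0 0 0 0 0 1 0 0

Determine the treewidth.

A width-1 tree decomposition is:
Bags: B1 = {3, 6}  B2 = {3, 5}  B3 = {5, 7}  B4 = {2, 5}  B5 = {3, 4}  B6 = {1, 2}  B7 = {0, 6}
Tree: B1–B2, B2–B3, B2–B4, B2–B5, B4–B6, B1–B7
Every bag has size at most 2, so the width is 2 − 1 = 1 and tw(G) ≤ 1. Since G has at least one edge (e.g. 6–3), it is not an edgeless graph, so tw(G) ≥ 1. Hence tw(G) = 1 exactly.

1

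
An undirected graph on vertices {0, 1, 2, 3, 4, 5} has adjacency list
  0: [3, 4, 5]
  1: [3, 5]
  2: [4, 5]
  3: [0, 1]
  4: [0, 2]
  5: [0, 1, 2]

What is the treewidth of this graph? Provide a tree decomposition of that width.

The largest bag has 3 vertices, giving width 2; this decomposition certifies tw(G) ≤ 2. Since 3–1–5–0–3 is a cycle in G, G is not acyclic. Forests are exactly the graphs of treewidth ≤ 1, so tw(G) ≥ 2. Combining the bounds, tw(G) = 2.

Treewidth 2.
One such decomposition:
Bags: B1 = {0, 1, 3}  B2 = {0, 1, 5}  B3 = {0, 4, 5}  B4 = {2, 4, 5}
Tree: B1–B2, B2–B3, B3–B4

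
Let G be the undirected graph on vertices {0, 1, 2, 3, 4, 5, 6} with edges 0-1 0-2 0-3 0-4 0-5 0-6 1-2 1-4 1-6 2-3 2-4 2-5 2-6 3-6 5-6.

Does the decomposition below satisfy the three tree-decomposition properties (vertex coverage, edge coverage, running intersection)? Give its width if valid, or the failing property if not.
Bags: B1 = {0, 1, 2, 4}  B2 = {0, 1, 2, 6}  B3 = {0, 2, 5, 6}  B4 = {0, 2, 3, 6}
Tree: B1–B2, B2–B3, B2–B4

Every vertex of G appears in some bag (union = {0, 1, 2, 3, 4, 5, 6}); every edge is covered by a bag; and for each vertex v the set of bags containing v is connected in the bag tree. The decomposition is therefore valid. The largest bag has 4 vertices, so the width is 3.

Yes; width 3.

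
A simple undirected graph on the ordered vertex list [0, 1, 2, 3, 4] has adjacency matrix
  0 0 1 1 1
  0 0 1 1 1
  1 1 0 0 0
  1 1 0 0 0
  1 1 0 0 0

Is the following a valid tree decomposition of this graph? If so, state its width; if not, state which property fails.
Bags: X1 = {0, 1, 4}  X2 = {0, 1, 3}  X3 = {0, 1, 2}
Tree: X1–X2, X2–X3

Vertex coverage: the bags together contain {0, 1, 2, 3, 4}, the full vertex set. Edge coverage: each edge of G has both endpoints in at least one bag. Running intersection: for every vertex, the bags containing it form a connected subtree. All three properties hold, so this is a valid tree decomposition of width max|bag| − 1 = 2, and hence tw(G) ≤ 2.

Yes; width 2.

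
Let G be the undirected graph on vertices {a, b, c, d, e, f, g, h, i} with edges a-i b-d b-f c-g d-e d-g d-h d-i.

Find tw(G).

A width-1 tree decomposition is:
Bags: B1 = {d, i}  B2 = {d, g}  B3 = {b, d}  B4 = {c, g}  B5 = {a, i}  B6 = {d, e}  B7 = {b, f}  B8 = {d, h}
Tree: B1–B2, B2–B3, B2–B4, B1–B5, B3–B6, B3–B7, B3–B8
Every bag has size at most 2, so the width is 2 − 1 = 1 and tw(G) ≤ 1. G has an edge, so its treewidth is at least 1. Combining the bounds, tw(G) = 1.

1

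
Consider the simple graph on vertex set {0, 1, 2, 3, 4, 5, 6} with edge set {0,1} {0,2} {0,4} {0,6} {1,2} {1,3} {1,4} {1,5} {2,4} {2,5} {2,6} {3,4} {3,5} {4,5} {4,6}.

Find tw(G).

3

A width-3 tree decomposition is:
Bags: B1 = {1, 2, 4, 5}  B2 = {0, 1, 2, 4}  B3 = {1, 3, 4, 5}  B4 = {0, 2, 4, 6}
Tree: B1–B2, B1–B3, B2–B4
Every bag has size at most 4, so the width is 4 − 1 = 3 and tw(G) ≤ 3. On the other hand G contains the 4-clique {0, 1, 2, 4}. A clique must lie in a single bag of any decomposition, so no decomposition can have width below 3. The upper and lower bounds meet at 3, so that is the treewidth.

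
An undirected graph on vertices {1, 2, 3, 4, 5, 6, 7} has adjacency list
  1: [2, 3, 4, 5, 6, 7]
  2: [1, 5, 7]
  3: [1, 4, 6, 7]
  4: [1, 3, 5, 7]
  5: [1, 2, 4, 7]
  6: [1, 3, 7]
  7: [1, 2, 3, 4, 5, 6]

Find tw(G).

3

A width-3 tree decomposition is:
Bags: B1 = {1, 3, 4, 7}  B2 = {1, 4, 5, 7}  B3 = {1, 3, 6, 7}  B4 = {1, 2, 5, 7}
Tree: B1–B2, B1–B3, B2–B4
The largest bag has 4 vertices, giving width 3; this decomposition certifies tw(G) ≤ 3. On the other hand G contains the 4-clique {1, 2, 5, 7}. A clique must lie in a single bag of any decomposition, so no decomposition can have width below 3. Hence tw(G) = 3 exactly.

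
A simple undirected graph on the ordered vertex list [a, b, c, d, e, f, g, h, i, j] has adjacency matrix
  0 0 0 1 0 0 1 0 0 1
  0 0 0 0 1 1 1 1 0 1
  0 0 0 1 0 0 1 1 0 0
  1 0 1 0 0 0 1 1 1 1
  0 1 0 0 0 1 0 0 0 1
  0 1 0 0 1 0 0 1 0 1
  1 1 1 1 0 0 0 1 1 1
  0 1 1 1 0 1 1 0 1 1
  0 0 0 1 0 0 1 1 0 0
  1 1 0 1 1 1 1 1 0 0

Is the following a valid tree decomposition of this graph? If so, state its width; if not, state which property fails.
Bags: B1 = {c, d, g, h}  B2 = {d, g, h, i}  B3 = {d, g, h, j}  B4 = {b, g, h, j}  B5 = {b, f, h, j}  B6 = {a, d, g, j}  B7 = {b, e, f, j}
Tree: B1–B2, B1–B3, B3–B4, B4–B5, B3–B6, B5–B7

Yes; width 3.

Vertex coverage: the bags together contain {a, b, c, d, e, f, g, h, i, j}, the full vertex set. Edge coverage: each edge of G has both endpoints in at least one bag. Running intersection: for every vertex, the bags containing it form a connected subtree. All three properties hold, so this is a valid tree decomposition of width max|bag| − 1 = 3, and hence tw(G) ≤ 3.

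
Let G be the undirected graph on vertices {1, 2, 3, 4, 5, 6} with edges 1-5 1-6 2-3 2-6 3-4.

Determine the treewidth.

A width-1 tree decomposition is:
Bags: B1 = {1, 5}  B2 = {1, 6}  B3 = {2, 6}  B4 = {2, 3}  B5 = {3, 4}
Tree: B1–B2, B2–B3, B3–B4, B4–B5
Every bag has size at most 2, so the width is 2 − 1 = 1 and tw(G) ≤ 1. Any graph with an edge has treewidth ≥ 1, and G has the edge 5–1. The upper and lower bounds meet at 1, so that is the treewidth.

1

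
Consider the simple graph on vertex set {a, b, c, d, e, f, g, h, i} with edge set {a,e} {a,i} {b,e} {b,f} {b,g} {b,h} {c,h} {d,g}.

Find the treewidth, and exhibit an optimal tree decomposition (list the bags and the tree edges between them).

Each bag holds 2 vertices, so the decomposition has width 1, which upper-bounds the treewidth. G has an edge, so its treewidth is at least 1. Combining the bounds, tw(G) = 1.

Treewidth 1.
Bags: B1 = {b, g}  B2 = {b, f}  B3 = {b, h}  B4 = {b, e}  B5 = {a, e}  B6 = {a, i}  B7 = {d, g}  B8 = {c, h}
Tree: B1–B2, B2–B3, B2–B4, B4–B5, B5–B6, B1–B7, B3–B8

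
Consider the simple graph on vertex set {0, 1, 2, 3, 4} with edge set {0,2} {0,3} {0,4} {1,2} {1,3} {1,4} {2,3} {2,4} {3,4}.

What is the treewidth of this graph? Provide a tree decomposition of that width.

Treewidth 3.
One optimal decomposition is:
Bags: B1 = {1, 2, 3, 4}  B2 = {0, 2, 3, 4}
Tree: B1–B2

Each bag holds 4 vertices, so the decomposition has width 3, which upper-bounds the treewidth. On the other hand G contains the 4-clique {0, 2, 3, 4}. A clique must lie in a single bag of any decomposition, so no decomposition can have width below 3. The upper and lower bounds meet at 3, so that is the treewidth.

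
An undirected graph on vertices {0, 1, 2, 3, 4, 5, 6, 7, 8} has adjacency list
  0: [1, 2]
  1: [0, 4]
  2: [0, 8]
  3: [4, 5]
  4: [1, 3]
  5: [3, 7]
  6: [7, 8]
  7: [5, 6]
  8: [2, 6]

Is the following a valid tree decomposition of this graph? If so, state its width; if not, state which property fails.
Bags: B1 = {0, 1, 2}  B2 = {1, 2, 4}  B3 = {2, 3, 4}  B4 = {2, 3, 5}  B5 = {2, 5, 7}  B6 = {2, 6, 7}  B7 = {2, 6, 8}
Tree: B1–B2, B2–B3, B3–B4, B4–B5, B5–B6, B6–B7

Yes; width 2.

Vertex coverage: the bags together contain {0, 1, 2, 3, 4, 5, 6, 7, 8}, the full vertex set. Edge coverage: each edge of G has both endpoints in at least one bag. Running intersection: for every vertex, the bags containing it form a connected subtree. All three properties hold, so this is a valid tree decomposition of width max|bag| − 1 = 2, and hence tw(G) ≤ 2.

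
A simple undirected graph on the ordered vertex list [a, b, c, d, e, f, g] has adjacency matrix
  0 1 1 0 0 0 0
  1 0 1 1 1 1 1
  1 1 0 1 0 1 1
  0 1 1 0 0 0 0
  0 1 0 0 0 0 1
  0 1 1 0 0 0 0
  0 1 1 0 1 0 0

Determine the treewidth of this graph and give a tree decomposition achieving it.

Treewidth 2.
Bags: B1 = {b, c, g}  B2 = {b, e, g}  B3 = {b, c, f}  B4 = {b, c, d}  B5 = {a, b, c}
Tree: B1–B2, B1–B3, B1–B4, B4–B5

Every bag has size at most 3, so the width is 3 − 1 = 2 and tw(G) ≤ 2. On the other hand G contains the 3-clique {b, e, g}. A clique must lie in a single bag of any decomposition, so no decomposition can have width below 2. The upper and lower bounds meet at 2, so that is the treewidth.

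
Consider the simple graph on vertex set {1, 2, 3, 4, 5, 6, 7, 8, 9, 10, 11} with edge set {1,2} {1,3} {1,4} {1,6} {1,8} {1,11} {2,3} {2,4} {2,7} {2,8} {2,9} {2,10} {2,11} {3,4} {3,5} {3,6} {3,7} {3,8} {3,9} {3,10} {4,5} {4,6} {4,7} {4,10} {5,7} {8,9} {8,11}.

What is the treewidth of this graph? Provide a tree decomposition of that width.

Every bag has size at most 4, so the width is 4 − 1 = 3 and tw(G) ≤ 3. On the other hand G contains the 4-clique {1, 2, 8, 11}. A clique must lie in a single bag of any decomposition, so no decomposition can have width below 3. Combining the bounds, tw(G) = 3.

Treewidth 3.
One optimal decomposition is:
Bags: B1 = {1, 2, 3, 8}  B2 = {1, 2, 3, 4}  B3 = {2, 3, 4, 7}  B4 = {2, 3, 8, 9}  B5 = {3, 4, 5, 7}  B6 = {2, 3, 4, 10}  B7 = {1, 3, 4, 6}  B8 = {1, 2, 8, 11}
Tree: B1–B2, B2–B3, B1–B4, B3–B5, B2–B6, B2–B7, B1–B8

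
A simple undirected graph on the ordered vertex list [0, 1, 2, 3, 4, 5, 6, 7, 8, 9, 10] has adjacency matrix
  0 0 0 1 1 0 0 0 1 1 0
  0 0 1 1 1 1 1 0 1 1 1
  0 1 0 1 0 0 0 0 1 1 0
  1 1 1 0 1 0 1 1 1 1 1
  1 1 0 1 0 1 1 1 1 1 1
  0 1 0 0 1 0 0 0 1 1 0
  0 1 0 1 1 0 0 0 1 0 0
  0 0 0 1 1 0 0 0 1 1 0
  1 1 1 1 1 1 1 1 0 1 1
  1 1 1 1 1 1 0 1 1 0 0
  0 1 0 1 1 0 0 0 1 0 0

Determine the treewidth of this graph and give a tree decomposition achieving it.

Treewidth 4.
Bags: B1 = {1, 3, 4, 6, 8}  B2 = {1, 3, 4, 8, 9}  B3 = {1, 4, 5, 8, 9}  B4 = {1, 2, 3, 8, 9}  B5 = {0, 3, 4, 8, 9}  B6 = {3, 4, 7, 8, 9}  B7 = {1, 3, 4, 8, 10}
Tree: B1–B2, B2–B3, B2–B4, B2–B5, B2–B6, B1–B7

The largest bag has 5 vertices, giving width 4; this decomposition certifies tw(G) ≤ 4. On the other hand G contains the 5-clique {1, 2, 3, 8, 9}. A clique must lie in a single bag of any decomposition, so no decomposition can have width below 4. The upper and lower bounds meet at 4, so that is the treewidth.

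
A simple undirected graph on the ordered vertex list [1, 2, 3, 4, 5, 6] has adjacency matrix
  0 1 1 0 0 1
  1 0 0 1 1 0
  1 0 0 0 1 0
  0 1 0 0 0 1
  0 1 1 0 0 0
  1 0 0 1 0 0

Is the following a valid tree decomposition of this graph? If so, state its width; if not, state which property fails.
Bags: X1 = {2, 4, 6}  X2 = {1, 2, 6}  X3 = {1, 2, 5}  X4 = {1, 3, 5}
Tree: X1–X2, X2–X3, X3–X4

Checking the three conditions: (i) the bags cover all of {1, 2, 3, 4, 5, 6}; (ii) for each edge, some bag contains both endpoints; (iii) the bags containing any fixed vertex form a subtree. All hold, so the decomposition is valid with width 3 − 1 = 2.

Yes; width 2.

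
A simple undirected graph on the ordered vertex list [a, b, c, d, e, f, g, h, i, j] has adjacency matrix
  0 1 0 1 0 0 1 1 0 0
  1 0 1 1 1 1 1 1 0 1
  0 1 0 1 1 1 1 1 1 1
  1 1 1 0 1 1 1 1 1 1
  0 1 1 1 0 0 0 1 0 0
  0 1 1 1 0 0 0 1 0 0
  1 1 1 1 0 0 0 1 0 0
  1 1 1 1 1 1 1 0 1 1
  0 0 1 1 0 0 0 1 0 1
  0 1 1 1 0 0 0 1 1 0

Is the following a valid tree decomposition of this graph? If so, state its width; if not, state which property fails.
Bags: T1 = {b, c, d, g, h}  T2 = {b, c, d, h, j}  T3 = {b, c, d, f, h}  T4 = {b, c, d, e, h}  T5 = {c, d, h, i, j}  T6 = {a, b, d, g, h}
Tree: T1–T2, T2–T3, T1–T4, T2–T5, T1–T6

Yes; width 4.

Every vertex of G appears in some bag (union = {a, b, c, d, e, f, g, h, i, j}); every edge is covered by a bag; and for each vertex v the set of bags containing v is connected in the bag tree. The decomposition is therefore valid. The largest bag has 5 vertices, so the width is 4.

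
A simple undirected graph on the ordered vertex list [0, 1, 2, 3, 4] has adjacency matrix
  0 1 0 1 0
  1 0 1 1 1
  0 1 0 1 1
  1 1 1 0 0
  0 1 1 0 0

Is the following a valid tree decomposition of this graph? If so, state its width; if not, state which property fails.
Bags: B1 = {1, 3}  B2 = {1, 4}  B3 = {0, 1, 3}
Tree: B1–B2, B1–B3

No — vertex 2 appears in no bag.

A tree decomposition must satisfy three properties: every vertex lies in some bag; for every edge, both endpoints lie together in some bag; and for every vertex, the bags containing it form a connected subtree. Here vertex 2 appears in no bag, so the decomposition is invalid.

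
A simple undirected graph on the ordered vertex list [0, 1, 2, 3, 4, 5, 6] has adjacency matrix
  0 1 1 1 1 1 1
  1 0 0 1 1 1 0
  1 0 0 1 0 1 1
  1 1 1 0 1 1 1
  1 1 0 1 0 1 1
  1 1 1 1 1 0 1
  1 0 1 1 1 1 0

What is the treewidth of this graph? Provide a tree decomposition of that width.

Every bag has size at most 5, so the width is 5 − 1 = 4 and tw(G) ≤ 4. Conversely, {0, 2, 3, 5, 6} is a clique of size 5, and the vertices of any clique must share a bag in every tree decomposition; so some bag has ≥ 5 vertices and tw(G) ≥ 4. The upper and lower bounds meet at 4, so that is the treewidth.

Treewidth 4.
Bags: B1 = {0, 3, 4, 5, 6}  B2 = {0, 1, 3, 4, 5}  B3 = {0, 2, 3, 5, 6}
Tree: B1–B2, B1–B3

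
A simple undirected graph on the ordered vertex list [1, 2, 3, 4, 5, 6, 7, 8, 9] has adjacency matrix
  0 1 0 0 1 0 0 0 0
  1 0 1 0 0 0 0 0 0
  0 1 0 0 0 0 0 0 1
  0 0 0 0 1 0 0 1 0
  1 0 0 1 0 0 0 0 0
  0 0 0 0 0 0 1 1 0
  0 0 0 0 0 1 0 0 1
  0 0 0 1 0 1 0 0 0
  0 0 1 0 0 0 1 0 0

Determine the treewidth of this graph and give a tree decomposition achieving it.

Treewidth 2.
One optimal decomposition is:
Bags: B1 = {2, 3, 9}  B2 = {1, 2, 9}  B3 = {1, 5, 9}  B4 = {4, 5, 9}  B5 = {4, 8, 9}  B6 = {6, 8, 9}  B7 = {6, 7, 9}
Tree: B1–B2, B2–B3, B3–B4, B4–B5, B5–B6, B6–B7

The largest bag has 3 vertices, giving width 2; this decomposition certifies tw(G) ≤ 2. For the lower bound, G contains the cycle 9–3–2–1–5–4–8–6–7–9, so G is not a forest; only forests have treewidth ≤ 1, hence tw(G) ≥ 2. Hence tw(G) = 2 exactly.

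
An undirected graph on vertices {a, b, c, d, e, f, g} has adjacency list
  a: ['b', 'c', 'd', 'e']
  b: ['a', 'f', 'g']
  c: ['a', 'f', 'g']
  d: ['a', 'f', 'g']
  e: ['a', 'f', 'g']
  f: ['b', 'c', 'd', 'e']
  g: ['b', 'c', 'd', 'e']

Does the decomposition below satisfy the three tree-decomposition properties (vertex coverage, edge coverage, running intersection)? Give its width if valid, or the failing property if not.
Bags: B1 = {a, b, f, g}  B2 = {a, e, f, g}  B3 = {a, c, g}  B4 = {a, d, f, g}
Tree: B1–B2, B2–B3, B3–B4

No — edge (f,c) lies in no bag.

A tree decomposition must satisfy three properties: every vertex lies in some bag; for every edge, both endpoints lie together in some bag; and for every vertex, the bags containing it form a connected subtree. Here edge (f,c) lies in no bag, so the decomposition is invalid.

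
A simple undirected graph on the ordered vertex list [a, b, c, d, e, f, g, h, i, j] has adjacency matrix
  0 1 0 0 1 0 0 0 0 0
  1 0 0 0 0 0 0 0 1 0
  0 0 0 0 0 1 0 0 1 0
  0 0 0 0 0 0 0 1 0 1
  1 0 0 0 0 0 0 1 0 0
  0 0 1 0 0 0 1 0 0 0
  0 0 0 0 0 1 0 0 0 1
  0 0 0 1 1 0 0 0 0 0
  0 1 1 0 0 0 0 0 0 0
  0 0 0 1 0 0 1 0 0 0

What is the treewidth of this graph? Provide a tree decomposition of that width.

Treewidth 2.
Bags: B1 = {c, f, g}  B2 = {c, g, i}  B3 = {b, g, i}  B4 = {a, b, g}  B5 = {a, e, g}  B6 = {e, g, h}  B7 = {d, g, h}  B8 = {d, g, j}
Tree: B1–B2, B2–B3, B3–B4, B4–B5, B5–B6, B6–B7, B7–B8

Each bag holds 3 vertices, so the decomposition has width 2, which upper-bounds the treewidth. For the lower bound, G contains the cycle g–f–c–i–b–a–e–h–d–j–g, so G is not a forest; only forests have treewidth ≤ 1, hence tw(G) ≥ 2. Combining the bounds, tw(G) = 2.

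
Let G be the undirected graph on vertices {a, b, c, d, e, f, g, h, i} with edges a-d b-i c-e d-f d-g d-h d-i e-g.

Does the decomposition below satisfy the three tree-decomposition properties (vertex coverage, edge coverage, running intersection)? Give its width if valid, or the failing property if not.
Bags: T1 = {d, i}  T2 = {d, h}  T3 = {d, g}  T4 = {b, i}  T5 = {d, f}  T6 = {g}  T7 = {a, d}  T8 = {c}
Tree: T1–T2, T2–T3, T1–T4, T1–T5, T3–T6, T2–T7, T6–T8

A tree decomposition must satisfy three properties: every vertex lies in some bag; for every edge, both endpoints lie together in some bag; and for every vertex, the bags containing it form a connected subtree. Here vertex e appears in no bag, so the decomposition is invalid.

No — vertex e appears in no bag.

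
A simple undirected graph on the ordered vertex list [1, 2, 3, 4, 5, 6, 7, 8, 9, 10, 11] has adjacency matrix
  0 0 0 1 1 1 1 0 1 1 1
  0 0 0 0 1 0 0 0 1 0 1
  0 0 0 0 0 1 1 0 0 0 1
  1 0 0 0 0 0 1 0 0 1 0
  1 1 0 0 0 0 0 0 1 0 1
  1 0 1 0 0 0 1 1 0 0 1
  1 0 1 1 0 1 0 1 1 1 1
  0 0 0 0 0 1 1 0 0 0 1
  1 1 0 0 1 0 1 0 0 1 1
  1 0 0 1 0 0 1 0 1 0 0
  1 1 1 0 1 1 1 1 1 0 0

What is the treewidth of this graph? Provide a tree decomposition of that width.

Treewidth 3.
One such decomposition:
Bags: B1 = {1, 7, 9, 11}  B2 = {1, 5, 9, 11}  B3 = {1, 7, 9, 10}  B4 = {2, 5, 9, 11}  B5 = {1, 6, 7, 11}  B6 = {1, 4, 7, 10}  B7 = {6, 7, 8, 11}  B8 = {3, 6, 7, 11}
Tree: B1–B2, B1–B3, B2–B4, B1–B5, B3–B6, B5–B7, B5–B8

The largest bag has 4 vertices, giving width 3; this decomposition certifies tw(G) ≤ 3. Conversely, {2, 5, 9, 11} is a clique of size 4, and the vertices of any clique must share a bag in every tree decomposition; so some bag has ≥ 4 vertices and tw(G) ≥ 3. Therefore the treewidth is 3.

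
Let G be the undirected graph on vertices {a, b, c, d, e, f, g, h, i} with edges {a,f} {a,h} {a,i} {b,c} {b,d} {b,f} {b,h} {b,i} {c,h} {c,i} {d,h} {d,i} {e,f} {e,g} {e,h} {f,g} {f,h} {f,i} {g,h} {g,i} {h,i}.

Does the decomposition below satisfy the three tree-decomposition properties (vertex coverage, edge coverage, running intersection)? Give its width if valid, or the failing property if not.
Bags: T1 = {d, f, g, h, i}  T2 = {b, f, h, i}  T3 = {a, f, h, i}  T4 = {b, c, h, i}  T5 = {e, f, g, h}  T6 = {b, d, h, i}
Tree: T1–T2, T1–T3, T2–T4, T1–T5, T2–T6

A tree decomposition must satisfy three properties: every vertex lies in some bag; for every edge, both endpoints lie together in some bag; and for every vertex, the bags containing it form a connected subtree. Here bags containing vertex d are not connected in the tree, so the decomposition is invalid.

No — bags containing vertex d are not connected in the tree.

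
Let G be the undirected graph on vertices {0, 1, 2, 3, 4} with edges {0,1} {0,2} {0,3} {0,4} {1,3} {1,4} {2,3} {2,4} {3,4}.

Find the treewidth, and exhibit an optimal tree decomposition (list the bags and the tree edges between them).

Treewidth 3.
One such decomposition:
Bags: B1 = {0, 2, 3, 4}  B2 = {0, 1, 3, 4}
Tree: B1–B2

Every bag has size at most 4, so the width is 4 − 1 = 3 and tw(G) ≤ 3. On the other hand G contains the 4-clique {0, 1, 3, 4}. A clique must lie in a single bag of any decomposition, so no decomposition can have width below 3. Combining the bounds, tw(G) = 3.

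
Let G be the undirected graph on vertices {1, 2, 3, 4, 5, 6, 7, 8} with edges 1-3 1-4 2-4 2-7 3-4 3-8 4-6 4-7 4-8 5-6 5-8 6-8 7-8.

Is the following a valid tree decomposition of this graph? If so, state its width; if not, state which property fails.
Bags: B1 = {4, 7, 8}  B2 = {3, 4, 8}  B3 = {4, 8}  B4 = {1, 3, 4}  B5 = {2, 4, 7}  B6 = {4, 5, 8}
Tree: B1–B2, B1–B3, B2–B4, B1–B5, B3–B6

No — vertex 6 appears in no bag.

A tree decomposition must satisfy three properties: every vertex lies in some bag; for every edge, both endpoints lie together in some bag; and for every vertex, the bags containing it form a connected subtree. Here vertex 6 appears in no bag, so the decomposition is invalid.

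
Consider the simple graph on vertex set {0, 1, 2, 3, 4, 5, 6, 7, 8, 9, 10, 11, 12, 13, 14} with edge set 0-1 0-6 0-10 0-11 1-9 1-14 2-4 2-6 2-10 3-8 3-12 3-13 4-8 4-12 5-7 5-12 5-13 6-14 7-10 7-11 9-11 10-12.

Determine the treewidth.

A width-3 tree decomposition is:
Bags: B1 = {1, 6, 9, 14}  B2 = {0, 1, 6, 9}  B3 = {0, 6, 9, 11}  B4 = {0, 2, 6, 11}  B5 = {0, 2, 10, 11}  B6 = {2, 7, 10, 11}  B7 = {2, 4, 7, 10}  B8 = {4, 7, 10, 12}  B9 = {4, 5, 7, 12}  B10 = {4, 5, 8, 12}  B11 = {3, 5, 8, 12}  B12 = {3, 5, 8, 13}
Tree: B1–B2, B2–B3, B3–B4, B4–B5, B5–B6, B6–B7, B7–B8, B8–B9, B9–B10, B10–B11, B11–B12
Every bag has size at most 4, so the width is 4 − 1 = 3 and tw(G) ≤ 3. For the lower bound: the 4 vertex sets {1,9,14}, {6}, {0}, {2,7,10,11} are disjoint, each induces a connected subgraph, and every pair is joined by at least one edge of G. Contracting each set to a single vertex therefore yields K_{4} as a minor, and since treewidth is minor-monotone, tw(G) ≥ tw(K_{4}) = 3. Hence tw(G) = 3 exactly.

3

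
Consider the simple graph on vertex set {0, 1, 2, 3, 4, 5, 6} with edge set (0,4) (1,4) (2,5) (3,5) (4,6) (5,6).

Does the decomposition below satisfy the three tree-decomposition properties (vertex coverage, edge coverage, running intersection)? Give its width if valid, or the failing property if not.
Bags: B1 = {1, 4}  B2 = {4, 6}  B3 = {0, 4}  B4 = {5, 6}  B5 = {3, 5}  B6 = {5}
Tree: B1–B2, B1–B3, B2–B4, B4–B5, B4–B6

No — vertex 2 appears in no bag.

A tree decomposition must satisfy three properties: every vertex lies in some bag; for every edge, both endpoints lie together in some bag; and for every vertex, the bags containing it form a connected subtree. Here vertex 2 appears in no bag, so the decomposition is invalid.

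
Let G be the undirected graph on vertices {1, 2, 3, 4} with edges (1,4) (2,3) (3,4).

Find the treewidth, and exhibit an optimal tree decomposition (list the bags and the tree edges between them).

Every bag has size at most 2, so the width is 2 − 1 = 1 and tw(G) ≤ 1. Since G has at least one edge (e.g. 1–4), it is not an edgeless graph, so tw(G) ≥ 1. Hence tw(G) = 1 exactly.

Treewidth 1.
Bags: B1 = {1, 4}  B2 = {3, 4}  B3 = {2, 3}
Tree: B1–B2, B2–B3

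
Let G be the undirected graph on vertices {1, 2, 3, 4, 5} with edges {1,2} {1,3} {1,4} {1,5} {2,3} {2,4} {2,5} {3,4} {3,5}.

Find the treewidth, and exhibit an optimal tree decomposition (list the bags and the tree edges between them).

Every bag has size at most 4, so the width is 4 − 1 = 3 and tw(G) ≤ 3. Conversely, {1, 2, 3, 4} is a clique of size 4, and the vertices of any clique must share a bag in every tree decomposition; so some bag has ≥ 4 vertices and tw(G) ≥ 3. Hence tw(G) = 3 exactly.

Treewidth 3.
Bags: B1 = {1, 2, 3, 4}  B2 = {1, 2, 3, 5}
Tree: B1–B2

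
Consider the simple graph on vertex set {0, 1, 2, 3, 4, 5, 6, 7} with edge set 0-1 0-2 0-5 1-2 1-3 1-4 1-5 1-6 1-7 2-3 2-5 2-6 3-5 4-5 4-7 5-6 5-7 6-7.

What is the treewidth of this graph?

A width-3 tree decomposition is:
Bags: B1 = {0, 1, 2, 5}  B2 = {1, 2, 5, 6}  B3 = {1, 5, 6, 7}  B4 = {1, 2, 3, 5}  B5 = {1, 4, 5, 7}
Tree: B1–B2, B2–B3, B2–B4, B3–B5
The largest bag has 4 vertices, giving width 3; this decomposition certifies tw(G) ≤ 3. On the other hand G contains the 4-clique {0, 1, 2, 5}. A clique must lie in a single bag of any decomposition, so no decomposition can have width below 3. Hence tw(G) = 3 exactly.

3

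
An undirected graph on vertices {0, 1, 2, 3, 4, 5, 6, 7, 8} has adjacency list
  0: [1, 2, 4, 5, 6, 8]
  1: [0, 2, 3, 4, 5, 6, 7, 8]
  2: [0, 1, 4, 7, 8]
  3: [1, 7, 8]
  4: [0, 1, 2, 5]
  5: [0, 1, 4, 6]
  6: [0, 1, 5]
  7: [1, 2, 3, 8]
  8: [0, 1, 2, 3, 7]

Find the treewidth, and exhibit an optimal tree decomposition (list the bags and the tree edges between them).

The largest bag has 4 vertices, giving width 3; this decomposition certifies tw(G) ≤ 3. On the other hand G contains the 4-clique {0, 1, 2, 8}. A clique must lie in a single bag of any decomposition, so no decomposition can have width below 3. Therefore the treewidth is 3.

Treewidth 3.
One such decomposition:
Bags: B1 = {0, 1, 2, 4}  B2 = {0, 1, 2, 8}  B3 = {1, 2, 7, 8}  B4 = {1, 3, 7, 8}  B5 = {0, 1, 4, 5}  B6 = {0, 1, 5, 6}
Tree: B1–B2, B2–B3, B3–B4, B1–B5, B5–B6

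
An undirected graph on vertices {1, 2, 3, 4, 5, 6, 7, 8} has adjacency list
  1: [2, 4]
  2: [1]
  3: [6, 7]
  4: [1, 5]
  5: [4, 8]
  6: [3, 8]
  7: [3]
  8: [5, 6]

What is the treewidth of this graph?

A width-1 tree decomposition is:
Bags: B1 = {1, 2}  B2 = {1, 4}  B3 = {4, 5}  B4 = {5, 8}  B5 = {6, 8}  B6 = {3, 6}  B7 = {3, 7}
Tree: B1–B2, B2–B3, B3–B4, B4–B5, B5–B6, B6–B7
The largest bag has 2 vertices, giving width 1; this decomposition certifies tw(G) ≤ 1. Since G has at least one edge (e.g. 2–1), it is not an edgeless graph, so tw(G) ≥ 1. The upper and lower bounds meet at 1, so that is the treewidth.

1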